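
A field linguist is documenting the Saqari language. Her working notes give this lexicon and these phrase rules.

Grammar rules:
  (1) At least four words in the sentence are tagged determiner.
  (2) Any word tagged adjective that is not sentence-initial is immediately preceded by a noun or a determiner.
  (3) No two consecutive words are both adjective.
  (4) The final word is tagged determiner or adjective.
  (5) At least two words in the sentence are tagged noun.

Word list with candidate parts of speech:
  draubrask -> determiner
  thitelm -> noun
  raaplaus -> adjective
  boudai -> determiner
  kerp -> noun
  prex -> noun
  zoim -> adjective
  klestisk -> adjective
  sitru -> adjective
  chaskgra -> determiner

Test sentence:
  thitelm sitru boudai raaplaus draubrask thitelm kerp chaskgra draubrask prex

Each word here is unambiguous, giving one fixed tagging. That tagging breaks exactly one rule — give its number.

4

Fixed tagging: noun adjective determiner adjective determiner noun noun determiner determiner noun.
Checking each rule: R1 ok, R2 ok, R3 ok, R4 fails, R5 ok.
Only rule 4 fails.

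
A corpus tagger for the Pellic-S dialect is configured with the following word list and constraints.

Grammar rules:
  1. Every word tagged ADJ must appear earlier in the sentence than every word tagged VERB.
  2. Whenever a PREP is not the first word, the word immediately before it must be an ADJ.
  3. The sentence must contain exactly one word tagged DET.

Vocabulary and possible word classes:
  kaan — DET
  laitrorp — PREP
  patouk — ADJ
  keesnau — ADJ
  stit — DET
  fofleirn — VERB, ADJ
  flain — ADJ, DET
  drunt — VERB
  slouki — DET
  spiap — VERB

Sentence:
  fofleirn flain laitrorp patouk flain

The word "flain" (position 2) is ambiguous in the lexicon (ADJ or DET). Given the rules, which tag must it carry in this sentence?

Candidates per position — 1:fofleirn {VERB,ADJ}; 2:flain {ADJ,DET}; 3:laitrorp {PREP}; 4:patouk {ADJ}; 5:flain {ADJ,DET}.
At position 1, choosing VERB makes rule 1 impossible to satisfy; hence ADJ.
At position 2, choosing DET makes rule 2 impossible to satisfy; hence ADJ.
At position 5, choosing ADJ makes rule 3 impossible to satisfy; hence DET.
The unique satisfying tagging is: ADJ ADJ PREP ADJ DET.
Rule-by-rule: rule 1 holds; rule 2 holds; rule 3 holds.

ADJ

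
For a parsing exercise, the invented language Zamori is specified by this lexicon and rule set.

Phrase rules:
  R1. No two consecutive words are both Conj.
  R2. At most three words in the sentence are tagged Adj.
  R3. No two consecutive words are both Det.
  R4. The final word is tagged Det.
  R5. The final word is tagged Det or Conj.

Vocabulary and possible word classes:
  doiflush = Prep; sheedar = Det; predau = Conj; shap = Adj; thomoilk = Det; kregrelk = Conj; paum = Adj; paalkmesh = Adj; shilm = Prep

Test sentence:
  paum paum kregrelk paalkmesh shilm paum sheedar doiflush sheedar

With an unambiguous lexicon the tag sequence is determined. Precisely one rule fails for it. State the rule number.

Fixed tagging: Adj Adj Conj Adj Prep Adj Det Prep Det.
Rule check: R1 ok, R2 fails, R3 ok, R4 ok, R5 ok.
Only rule 2 fails.

2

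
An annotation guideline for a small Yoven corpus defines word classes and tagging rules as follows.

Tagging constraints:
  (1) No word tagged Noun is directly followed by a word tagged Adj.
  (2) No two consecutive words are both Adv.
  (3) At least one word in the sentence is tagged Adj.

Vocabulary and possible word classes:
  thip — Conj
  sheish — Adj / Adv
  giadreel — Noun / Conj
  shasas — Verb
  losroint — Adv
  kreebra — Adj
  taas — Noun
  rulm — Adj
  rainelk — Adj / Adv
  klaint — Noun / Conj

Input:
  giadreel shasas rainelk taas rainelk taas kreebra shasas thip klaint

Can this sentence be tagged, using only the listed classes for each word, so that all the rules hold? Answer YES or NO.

NO

Candidates per position — 1:giadreel {Noun,Conj}; 2:shasas {Verb}; 3:rainelk {Adj,Adv}; 4:taas {Noun}; 5:rainelk {Adj,Adv}; 6:taas {Noun}; 7:kreebra {Adj}; 8:shasas {Verb}; 9:thip {Conj}; 10:klaint {Noun,Conj}.
Rule 1 cannot be satisfied by any choice of tags from the lexicon.
So there is no consistent tagging.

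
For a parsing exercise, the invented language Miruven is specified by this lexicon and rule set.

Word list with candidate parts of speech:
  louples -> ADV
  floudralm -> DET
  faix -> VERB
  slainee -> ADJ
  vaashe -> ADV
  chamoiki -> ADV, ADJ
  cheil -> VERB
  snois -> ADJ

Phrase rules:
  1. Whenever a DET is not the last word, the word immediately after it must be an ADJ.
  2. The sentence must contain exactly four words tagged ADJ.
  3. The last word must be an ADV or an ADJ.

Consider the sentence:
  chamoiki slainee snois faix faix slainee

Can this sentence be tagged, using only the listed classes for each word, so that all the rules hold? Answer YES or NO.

Candidates per position — 1:chamoiki {ADV,ADJ}; 2:slainee {ADJ}; 3:snois {ADJ}; 4:faix {VERB}; 5:faix {VERB}; 6:slainee {ADJ}.
One satisfying assignment: ADJ ADJ ADJ VERB VERB ADJ.
Check: rule 1 ok; rule 2 ok; rule 3 ok.

YES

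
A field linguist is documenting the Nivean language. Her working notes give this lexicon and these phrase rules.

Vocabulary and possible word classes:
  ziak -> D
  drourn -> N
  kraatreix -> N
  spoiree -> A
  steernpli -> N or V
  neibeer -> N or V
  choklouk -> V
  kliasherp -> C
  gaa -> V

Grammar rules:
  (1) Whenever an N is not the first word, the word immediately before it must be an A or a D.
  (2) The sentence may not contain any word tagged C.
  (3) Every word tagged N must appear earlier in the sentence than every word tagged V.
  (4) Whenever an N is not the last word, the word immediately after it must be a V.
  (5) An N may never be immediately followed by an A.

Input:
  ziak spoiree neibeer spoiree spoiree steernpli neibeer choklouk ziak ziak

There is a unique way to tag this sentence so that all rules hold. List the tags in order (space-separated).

D A V A A V V V D D

Candidates per position — 1:ziak {D}; 2:spoiree {A}; 3:neibeer {N,V}; 4:spoiree {A}; 5:spoiree {A}; 6:steernpli {N,V}; 7:neibeer {N,V}; 8:choklouk {V}; 9:ziak {D}; 10:ziak {D}.
Word 3 cannot be N — rule 4 would then fail for every completion. It is V.
Word 6 cannot be N — rule 3 would then fail for every completion. It is V.
Word 7 cannot be N — rule 1 would then fail for every completion. It is V.
The only consistent sequence is: D A V A A V V V D D.
Verifying each rule — rule 1 satisfied; rule 2 satisfied; rule 3 satisfied; rule 4 satisfied; rule 5 satisfied.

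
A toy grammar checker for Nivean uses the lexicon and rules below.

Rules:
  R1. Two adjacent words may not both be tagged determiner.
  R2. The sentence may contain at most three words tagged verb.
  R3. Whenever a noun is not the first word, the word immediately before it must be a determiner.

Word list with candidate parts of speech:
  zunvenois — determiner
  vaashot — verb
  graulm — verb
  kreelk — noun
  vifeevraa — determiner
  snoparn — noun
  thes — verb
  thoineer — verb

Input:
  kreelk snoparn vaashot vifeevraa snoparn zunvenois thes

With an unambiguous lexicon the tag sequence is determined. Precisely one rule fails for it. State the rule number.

Fixed tagging: noun noun verb determiner noun determiner verb.
Checking each rule: R1 ok, R2 ok, R3 fails.
Only rule 3 fails.

3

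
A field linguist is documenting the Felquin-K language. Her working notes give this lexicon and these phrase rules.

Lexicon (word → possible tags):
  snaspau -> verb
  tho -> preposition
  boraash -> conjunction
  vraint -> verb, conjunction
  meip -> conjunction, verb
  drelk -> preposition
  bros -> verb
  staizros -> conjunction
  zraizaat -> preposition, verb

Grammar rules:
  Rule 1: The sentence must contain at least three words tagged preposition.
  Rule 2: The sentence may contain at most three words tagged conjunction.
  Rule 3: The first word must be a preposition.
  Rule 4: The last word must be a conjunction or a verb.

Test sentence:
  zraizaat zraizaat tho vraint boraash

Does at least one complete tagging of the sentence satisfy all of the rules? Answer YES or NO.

Candidates per position — 1:zraizaat {preposition,verb}; 2:zraizaat {preposition,verb}; 3:tho {preposition}; 4:vraint {verb,conjunction}; 5:boraash {conjunction}.
One satisfying assignment: preposition preposition preposition verb conjunction.
Rule-by-rule: rule 1 ok; rule 2 ok; rule 3 ok; rule 4 ok.

YES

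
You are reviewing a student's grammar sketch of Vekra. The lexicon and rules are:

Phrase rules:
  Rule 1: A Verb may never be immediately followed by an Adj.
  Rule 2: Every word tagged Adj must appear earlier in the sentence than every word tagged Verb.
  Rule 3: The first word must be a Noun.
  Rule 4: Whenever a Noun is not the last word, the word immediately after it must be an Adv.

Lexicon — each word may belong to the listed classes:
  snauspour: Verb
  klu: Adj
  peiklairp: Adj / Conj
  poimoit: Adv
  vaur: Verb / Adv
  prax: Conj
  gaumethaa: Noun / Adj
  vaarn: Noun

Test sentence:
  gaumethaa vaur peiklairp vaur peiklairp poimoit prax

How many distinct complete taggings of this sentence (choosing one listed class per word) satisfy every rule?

Candidates per position — 1:gaumethaa {Noun,Adj}; 2:vaur {Verb,Adv}; 3:peiklairp {Adj,Conj}; 4:vaur {Verb,Adv}; 5:peiklairp {Adj,Conj}; 6:poimoit {Adv}; 7:prax {Conj}.
There are 32 candidate sequences in total.
Checking each against the rules leaves 6 sequences.
Count = 6.

6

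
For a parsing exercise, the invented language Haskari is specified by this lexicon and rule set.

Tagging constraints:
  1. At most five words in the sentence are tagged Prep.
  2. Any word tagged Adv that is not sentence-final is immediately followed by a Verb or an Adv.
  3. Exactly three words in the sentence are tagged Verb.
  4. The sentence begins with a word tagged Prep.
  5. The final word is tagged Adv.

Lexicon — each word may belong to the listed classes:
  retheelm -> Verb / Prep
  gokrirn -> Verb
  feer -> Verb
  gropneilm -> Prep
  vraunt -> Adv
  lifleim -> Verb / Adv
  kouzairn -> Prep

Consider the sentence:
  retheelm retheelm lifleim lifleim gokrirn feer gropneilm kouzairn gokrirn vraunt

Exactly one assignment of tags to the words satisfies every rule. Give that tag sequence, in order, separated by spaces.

Prep Prep Adv Adv Verb Verb Prep Prep Verb Adv

Candidates per position — 1:retheelm {Verb,Prep}; 2:retheelm {Verb,Prep}; 3:lifleim {Verb,Adv}; 4:lifleim {Verb,Adv}; 5:gokrirn {Verb}; 6:feer {Verb}; 7:gropneilm {Prep}; 8:kouzairn {Prep}; 9:gokrirn {Verb}; 10:vraunt {Adv}.
If word 1 were Verb, no tagging could satisfy rule 3; so word 1 is Prep.
If word 2 were Verb, no tagging could satisfy rule 3; so word 2 is Prep.
If word 3 were Verb, no tagging could satisfy rule 3; so word 3 is Adv.
If word 4 were Verb, no tagging could satisfy rule 3; so word 4 is Adv.
That leaves exactly one tagging: Prep Prep Adv Adv Verb Verb Prep Prep Verb Adv.
Checking: rule 1 satisfied; rule 2 satisfied; rule 3 satisfied; rule 4 satisfied; rule 5 satisfied.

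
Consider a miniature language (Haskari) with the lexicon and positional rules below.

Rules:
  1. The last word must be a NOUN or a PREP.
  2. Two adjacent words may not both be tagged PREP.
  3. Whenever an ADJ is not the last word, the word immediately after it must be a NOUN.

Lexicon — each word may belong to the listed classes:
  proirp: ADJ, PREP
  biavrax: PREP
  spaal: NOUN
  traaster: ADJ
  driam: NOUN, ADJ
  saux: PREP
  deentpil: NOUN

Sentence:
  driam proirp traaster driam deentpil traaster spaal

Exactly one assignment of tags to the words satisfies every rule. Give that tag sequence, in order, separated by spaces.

NOUN PREP ADJ NOUN NOUN ADJ NOUN

Candidates per position — 1:driam {NOUN,ADJ}; 2:proirp {ADJ,PREP}; 3:traaster {ADJ}; 4:driam {NOUN,ADJ}; 5:deentpil {NOUN}; 6:traaster {ADJ}; 7:spaal {NOUN}.
Word 1 cannot be ADJ — rule 3 would then fail for every completion. It is NOUN.
Word 2 cannot be ADJ — rule 3 would then fail for every completion. It is PREP.
Word 4 cannot be ADJ — rule 3 would then fail for every completion. It is NOUN.
That leaves exactly one tagging: NOUN PREP ADJ NOUN NOUN ADJ NOUN.
Verifying each rule — rule 1 ✓; rule 2 ✓; rule 3 ✓.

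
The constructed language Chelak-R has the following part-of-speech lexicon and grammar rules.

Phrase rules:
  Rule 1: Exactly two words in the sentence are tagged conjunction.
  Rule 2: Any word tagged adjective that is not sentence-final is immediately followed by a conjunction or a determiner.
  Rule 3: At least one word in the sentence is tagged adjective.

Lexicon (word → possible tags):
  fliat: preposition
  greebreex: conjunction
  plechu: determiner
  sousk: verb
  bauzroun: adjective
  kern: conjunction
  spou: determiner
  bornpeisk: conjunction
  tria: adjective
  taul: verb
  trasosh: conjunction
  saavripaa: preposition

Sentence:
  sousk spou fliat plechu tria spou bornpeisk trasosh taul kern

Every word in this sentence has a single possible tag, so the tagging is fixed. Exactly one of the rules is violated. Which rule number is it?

1

Fixed tagging: verb determiner preposition determiner adjective determiner conjunction conjunction verb conjunction.
Applying the rules: R1 fail, R2 pass, R3 pass.
Only rule 1 fails.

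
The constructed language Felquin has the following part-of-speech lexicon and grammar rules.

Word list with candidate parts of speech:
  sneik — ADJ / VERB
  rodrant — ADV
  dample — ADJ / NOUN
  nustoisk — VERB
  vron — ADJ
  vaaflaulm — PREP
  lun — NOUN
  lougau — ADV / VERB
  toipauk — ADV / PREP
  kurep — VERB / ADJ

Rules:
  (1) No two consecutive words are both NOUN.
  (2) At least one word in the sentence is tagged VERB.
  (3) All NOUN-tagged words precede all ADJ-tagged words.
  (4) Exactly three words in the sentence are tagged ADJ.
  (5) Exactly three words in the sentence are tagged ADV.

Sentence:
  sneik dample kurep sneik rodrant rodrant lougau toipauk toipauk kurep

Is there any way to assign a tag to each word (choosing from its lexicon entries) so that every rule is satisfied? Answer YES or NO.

Candidates per position — 1:sneik {ADJ,VERB}; 2:dample {ADJ,NOUN}; 3:kurep {VERB,ADJ}; 4:sneik {ADJ,VERB}; 5:rodrant {ADV}; 6:rodrant {ADV}; 7:lougau {ADV,VERB}; 8:toipauk {ADV,PREP}; 9:toipauk {ADV,PREP}; 10:kurep {VERB,ADJ}.
One satisfying assignment: VERB NOUN ADJ ADJ ADV ADV ADV PREP PREP ADJ.
Rule-by-rule: rule 1 holds; rule 2 holds; rule 3 holds; rule 4 holds; rule 5 holds.

YES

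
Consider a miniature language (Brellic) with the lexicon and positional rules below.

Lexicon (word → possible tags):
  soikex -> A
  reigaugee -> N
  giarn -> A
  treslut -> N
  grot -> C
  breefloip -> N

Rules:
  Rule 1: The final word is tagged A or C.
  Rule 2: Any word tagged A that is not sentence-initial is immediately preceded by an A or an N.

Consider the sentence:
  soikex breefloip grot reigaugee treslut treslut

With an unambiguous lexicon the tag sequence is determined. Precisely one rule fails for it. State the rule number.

1

Fixed tagging: A N C N N N.
Applying the rules: R1 fails, R2 ok.
Only rule 1 fails.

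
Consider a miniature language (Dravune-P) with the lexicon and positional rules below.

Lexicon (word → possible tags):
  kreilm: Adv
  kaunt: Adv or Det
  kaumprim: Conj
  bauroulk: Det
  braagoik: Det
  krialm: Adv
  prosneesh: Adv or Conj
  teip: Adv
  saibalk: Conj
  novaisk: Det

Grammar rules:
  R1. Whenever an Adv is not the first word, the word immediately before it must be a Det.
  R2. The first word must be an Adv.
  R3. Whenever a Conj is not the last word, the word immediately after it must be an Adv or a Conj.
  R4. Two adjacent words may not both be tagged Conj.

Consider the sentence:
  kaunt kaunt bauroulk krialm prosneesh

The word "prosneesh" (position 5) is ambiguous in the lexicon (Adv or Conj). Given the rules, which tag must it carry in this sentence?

Candidates per position — 1:kaunt {Adv,Det}; 2:kaunt {Adv,Det}; 3:bauroulk {Det}; 4:krialm {Adv}; 5:prosneesh {Adv,Conj}.
Position 1: tagging it Det would leave rule 2 unsatisfiable, so it must be Adv.
Position 2: tagging it Adv would leave rule 1 unsatisfiable, so it must be Det.
Position 5: tagging it Adv would leave rule 1 unsatisfiable, so it must be Conj.
So the tagging must be: Adv Det Det Adv Conj.
Check: rule 1 ok; rule 2 ok; rule 3 ok; rule 4 ok.

Conj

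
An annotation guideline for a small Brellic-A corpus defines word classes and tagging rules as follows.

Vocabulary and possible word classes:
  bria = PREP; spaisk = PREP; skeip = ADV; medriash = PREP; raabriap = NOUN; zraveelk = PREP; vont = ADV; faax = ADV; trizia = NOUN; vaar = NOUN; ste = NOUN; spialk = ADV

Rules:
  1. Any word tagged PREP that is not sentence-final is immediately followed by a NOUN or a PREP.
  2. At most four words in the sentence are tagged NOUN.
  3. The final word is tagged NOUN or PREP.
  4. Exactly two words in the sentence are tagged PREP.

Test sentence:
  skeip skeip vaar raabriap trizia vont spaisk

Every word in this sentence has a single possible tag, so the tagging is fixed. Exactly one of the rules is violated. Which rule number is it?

Fixed tagging: ADV ADV NOUN NOUN NOUN ADV PREP.
Rule check: R1 holds, R2 holds, R3 holds, R4 violated.
Only rule 4 fails.

4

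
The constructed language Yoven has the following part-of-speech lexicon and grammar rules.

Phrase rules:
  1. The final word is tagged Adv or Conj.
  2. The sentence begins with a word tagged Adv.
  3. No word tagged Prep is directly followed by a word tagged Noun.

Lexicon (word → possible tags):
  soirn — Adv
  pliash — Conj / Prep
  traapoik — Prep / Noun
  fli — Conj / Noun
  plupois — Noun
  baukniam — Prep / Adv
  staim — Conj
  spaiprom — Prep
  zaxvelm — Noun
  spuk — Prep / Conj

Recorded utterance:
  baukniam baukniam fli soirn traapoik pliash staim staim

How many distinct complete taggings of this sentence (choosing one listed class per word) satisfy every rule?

12

Candidates per position — 1:baukniam {Prep,Adv}; 2:baukniam {Prep,Adv}; 3:fli {Conj,Noun}; 4:soirn {Adv}; 5:traapoik {Prep,Noun}; 6:pliash {Conj,Prep}; 7:staim {Conj}; 8:staim {Conj}.
There are 32 candidate sequences in total.
Checking each against the rules leaves 12 sequences.
Count = 12.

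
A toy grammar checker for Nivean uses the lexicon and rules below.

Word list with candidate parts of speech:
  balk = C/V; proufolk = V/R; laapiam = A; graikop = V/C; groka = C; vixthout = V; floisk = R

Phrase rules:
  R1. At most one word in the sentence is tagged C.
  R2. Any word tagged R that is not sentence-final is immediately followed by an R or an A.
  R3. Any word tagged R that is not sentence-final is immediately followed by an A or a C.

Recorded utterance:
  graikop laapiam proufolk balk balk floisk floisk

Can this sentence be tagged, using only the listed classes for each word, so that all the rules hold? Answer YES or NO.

NO

Candidates per position — 1:graikop {V,C}; 2:laapiam {A}; 3:proufolk {V,R}; 4:balk {C,V}; 5:balk {C,V}; 6:floisk {R}; 7:floisk {R}.
Rule 3 cannot be satisfied by any choice of tags from the lexicon.
So there is no consistent tagging.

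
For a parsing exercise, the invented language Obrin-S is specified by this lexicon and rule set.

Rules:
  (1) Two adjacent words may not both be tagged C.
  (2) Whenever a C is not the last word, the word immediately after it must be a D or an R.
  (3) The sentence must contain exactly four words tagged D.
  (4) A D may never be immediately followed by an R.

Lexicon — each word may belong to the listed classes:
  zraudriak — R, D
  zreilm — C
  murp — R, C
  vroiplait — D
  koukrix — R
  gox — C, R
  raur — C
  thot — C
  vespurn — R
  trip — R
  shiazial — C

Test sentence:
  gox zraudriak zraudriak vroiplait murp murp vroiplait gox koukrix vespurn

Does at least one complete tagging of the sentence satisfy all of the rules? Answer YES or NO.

Candidates per position — 1:gox {C,R}; 2:zraudriak {R,D}; 3:zraudriak {R,D}; 4:vroiplait {D}; 5:murp {R,C}; 6:murp {R,C}; 7:vroiplait {D}; 8:gox {C,R}; 9:koukrix {R}; 10:vespurn {R}.
One satisfying assignment: C D D D C R D C R R.
Verifying each rule — rule 1 holds; rule 2 holds; rule 3 holds; rule 4 holds.

YES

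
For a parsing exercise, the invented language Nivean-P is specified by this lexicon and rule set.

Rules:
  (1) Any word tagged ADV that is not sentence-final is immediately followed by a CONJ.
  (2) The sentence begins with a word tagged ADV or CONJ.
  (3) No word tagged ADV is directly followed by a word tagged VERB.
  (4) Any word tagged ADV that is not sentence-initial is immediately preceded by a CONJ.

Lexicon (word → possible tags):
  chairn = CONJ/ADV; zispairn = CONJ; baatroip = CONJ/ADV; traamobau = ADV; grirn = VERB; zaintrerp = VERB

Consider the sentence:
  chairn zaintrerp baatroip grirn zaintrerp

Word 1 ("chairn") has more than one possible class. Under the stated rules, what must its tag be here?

CONJ

Candidates per position — 1:chairn {CONJ,ADV}; 2:zaintrerp {VERB}; 3:baatroip {CONJ,ADV}; 4:grirn {VERB}; 5:zaintrerp {VERB}.
Position 1: tagging it ADV would leave rule 1 unsatisfiable, so it must be CONJ.
Position 3: tagging it ADV would leave rule 1 unsatisfiable, so it must be CONJ.
That leaves exactly one tagging: CONJ VERB CONJ VERB VERB.
Check: rule 1 holds; rule 2 holds; rule 3 holds; rule 4 holds.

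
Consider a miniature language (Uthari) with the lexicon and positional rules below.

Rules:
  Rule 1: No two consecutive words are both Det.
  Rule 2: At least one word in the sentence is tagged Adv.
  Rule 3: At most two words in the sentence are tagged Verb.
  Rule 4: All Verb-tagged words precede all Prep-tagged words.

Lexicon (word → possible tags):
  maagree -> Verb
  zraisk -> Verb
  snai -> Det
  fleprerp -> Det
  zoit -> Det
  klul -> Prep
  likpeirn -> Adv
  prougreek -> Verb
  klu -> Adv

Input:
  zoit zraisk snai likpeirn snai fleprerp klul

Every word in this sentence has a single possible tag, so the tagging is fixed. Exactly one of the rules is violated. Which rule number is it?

Fixed tagging: Det Verb Det Adv Det Det Prep.
Rule check: R1 fails, R2 ok, R3 ok, R4 ok.
Only rule 1 fails.

1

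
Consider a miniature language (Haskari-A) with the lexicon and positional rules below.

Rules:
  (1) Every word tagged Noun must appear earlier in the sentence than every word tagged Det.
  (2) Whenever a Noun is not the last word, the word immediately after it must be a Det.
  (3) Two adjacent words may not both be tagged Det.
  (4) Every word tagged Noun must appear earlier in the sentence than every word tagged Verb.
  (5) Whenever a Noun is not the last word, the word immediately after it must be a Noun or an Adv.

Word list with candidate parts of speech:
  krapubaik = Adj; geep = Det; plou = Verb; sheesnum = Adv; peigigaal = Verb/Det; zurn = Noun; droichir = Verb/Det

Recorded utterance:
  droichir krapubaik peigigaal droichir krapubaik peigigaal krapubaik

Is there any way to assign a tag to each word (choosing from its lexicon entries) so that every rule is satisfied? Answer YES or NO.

YES

Candidates per position — 1:droichir {Verb,Det}; 2:krapubaik {Adj}; 3:peigigaal {Verb,Det}; 4:droichir {Verb,Det}; 5:krapubaik {Adj}; 6:peigigaal {Verb,Det}; 7:krapubaik {Adj}.
One satisfying assignment: Det Adj Verb Verb Adj Verb Adj.
Verifying each rule — rule 1 satisfied; rule 2 satisfied; rule 3 satisfied; rule 4 satisfied; rule 5 satisfied.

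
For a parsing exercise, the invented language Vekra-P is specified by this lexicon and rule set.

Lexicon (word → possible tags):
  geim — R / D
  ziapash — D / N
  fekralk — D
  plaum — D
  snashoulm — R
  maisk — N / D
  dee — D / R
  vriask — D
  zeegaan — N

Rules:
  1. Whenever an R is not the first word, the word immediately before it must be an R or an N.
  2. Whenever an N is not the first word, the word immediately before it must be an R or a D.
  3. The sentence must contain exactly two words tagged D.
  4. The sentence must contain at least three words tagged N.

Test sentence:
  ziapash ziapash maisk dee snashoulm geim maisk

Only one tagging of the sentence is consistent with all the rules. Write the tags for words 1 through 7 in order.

N D N R R D N

Candidates per position — 1:ziapash {D,N}; 2:ziapash {D,N}; 3:maisk {N,D}; 4:dee {D,R}; 5:snashoulm {R}; 6:geim {R,D}; 7:maisk {N,D}.
Word 3 cannot be D — rule 1 would then fail for every completion. It is N.
Word 4 cannot be D — rule 1 would then fail for every completion. It is R.
Word 2 cannot be N — rule 2 would then fail for every completion. It is D.
Word 7 cannot be D — rule 4 would then fail for every completion. It is N.
Word 1 cannot be D — rule 4 would then fail for every completion. It is N.
Word 6 cannot be R — rule 3 would then fail for every completion. It is D.
The unique satisfying tagging is: N D N R R D N.
Verifying each rule — rule 1 holds; rule 2 holds; rule 3 holds; rule 4 holds.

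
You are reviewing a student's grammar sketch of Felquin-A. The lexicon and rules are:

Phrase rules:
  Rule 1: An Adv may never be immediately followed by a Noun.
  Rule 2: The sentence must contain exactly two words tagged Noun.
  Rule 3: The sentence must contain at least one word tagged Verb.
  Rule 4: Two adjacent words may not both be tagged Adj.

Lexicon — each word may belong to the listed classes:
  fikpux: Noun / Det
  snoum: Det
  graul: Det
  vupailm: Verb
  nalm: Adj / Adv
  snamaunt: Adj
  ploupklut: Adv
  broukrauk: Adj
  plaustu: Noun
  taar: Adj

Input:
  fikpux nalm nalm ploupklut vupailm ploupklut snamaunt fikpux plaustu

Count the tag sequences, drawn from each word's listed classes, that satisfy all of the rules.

Candidates per position — 1:fikpux {Noun,Det}; 2:nalm {Adj,Adv}; 3:nalm {Adj,Adv}; 4:ploupklut {Adv}; 5:vupailm {Verb}; 6:ploupklut {Adv}; 7:snamaunt {Adj}; 8:fikpux {Noun,Det}; 9:plaustu {Noun}.
There are 16 candidate sequences in total.
Checking each against the rules leaves 6 sequences.
Count = 6.

6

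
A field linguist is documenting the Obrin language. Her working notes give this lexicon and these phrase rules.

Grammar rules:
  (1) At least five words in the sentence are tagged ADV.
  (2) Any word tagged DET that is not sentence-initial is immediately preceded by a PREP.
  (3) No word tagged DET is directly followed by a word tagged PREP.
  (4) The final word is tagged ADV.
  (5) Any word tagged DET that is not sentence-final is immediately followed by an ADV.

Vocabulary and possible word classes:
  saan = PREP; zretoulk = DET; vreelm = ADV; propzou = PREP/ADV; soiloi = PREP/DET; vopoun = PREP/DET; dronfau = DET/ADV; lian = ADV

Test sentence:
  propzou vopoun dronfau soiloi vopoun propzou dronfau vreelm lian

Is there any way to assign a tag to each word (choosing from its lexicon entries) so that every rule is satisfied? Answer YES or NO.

Candidates per position — 1:propzou {PREP,ADV}; 2:vopoun {PREP,DET}; 3:dronfau {DET,ADV}; 4:soiloi {PREP,DET}; 5:vopoun {PREP,DET}; 6:propzou {PREP,ADV}; 7:dronfau {DET,ADV}; 8:vreelm {ADV}; 9:lian {ADV}.
One satisfying assignment: PREP PREP ADV PREP DET ADV ADV ADV ADV.
Check: rule 1 satisfied; rule 2 satisfied; rule 3 satisfied; rule 4 satisfied; rule 5 satisfied.

YES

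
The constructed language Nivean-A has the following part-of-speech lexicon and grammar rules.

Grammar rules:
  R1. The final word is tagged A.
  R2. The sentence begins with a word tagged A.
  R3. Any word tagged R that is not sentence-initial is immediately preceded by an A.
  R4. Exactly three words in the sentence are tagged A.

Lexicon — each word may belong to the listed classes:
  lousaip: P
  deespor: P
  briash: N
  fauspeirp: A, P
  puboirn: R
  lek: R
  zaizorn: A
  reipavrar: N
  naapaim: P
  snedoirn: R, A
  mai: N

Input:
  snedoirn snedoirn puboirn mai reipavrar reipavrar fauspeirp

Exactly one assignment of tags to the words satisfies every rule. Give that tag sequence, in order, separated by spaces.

A A R N N N A

Candidates per position — 1:snedoirn {R,A}; 2:snedoirn {R,A}; 3:puboirn {R}; 4:mai {N}; 5:reipavrar {N}; 6:reipavrar {N}; 7:fauspeirp {A,P}.
At position 1, choosing R makes rule 2 impossible to satisfy; hence A.
At position 2, choosing R makes rule 3 impossible to satisfy; hence A.
At position 7, choosing P makes rule 1 impossible to satisfy; hence A.
The only consistent sequence is: A A R N N N A.
Rule-by-rule: rule 1 ok; rule 2 ok; rule 3 ok; rule 4 ok.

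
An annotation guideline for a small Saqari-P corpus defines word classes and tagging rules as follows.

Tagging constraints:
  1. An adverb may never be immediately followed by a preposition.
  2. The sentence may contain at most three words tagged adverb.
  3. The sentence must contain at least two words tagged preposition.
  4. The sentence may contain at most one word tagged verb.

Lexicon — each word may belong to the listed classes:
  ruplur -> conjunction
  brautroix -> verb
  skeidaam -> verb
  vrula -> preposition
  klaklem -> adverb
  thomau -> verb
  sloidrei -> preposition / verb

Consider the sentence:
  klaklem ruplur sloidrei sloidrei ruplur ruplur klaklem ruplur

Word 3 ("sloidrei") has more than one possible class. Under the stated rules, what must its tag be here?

Candidates per position — 1:klaklem {adverb}; 2:ruplur {conjunction}; 3:sloidrei {preposition,verb}; 4:sloidrei {preposition,verb}; 5:ruplur {conjunction}; 6:ruplur {conjunction}; 7:klaklem {adverb}; 8:ruplur {conjunction}.
Word 3 cannot be verb — rule 3 would then fail for every completion. It is preposition.
Word 4 cannot be verb — rule 3 would then fail for every completion. It is preposition.
That leaves exactly one tagging: adverb conjunction preposition preposition conjunction conjunction adverb conjunction.
Check: rule 1 ok; rule 2 ok; rule 3 ok; rule 4 ok.

preposition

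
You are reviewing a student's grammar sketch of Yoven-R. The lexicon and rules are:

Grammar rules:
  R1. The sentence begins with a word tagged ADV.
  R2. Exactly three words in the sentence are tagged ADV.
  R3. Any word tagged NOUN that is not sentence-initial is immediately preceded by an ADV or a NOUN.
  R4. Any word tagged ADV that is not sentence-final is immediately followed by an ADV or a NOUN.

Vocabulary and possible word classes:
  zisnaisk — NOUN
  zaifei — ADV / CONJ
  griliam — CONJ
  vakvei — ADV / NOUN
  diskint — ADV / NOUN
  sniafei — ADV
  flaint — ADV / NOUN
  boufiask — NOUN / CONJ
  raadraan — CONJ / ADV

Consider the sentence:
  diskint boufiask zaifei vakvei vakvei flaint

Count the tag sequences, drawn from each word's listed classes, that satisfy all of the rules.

Candidates per position — 1:diskint {ADV,NOUN}; 2:boufiask {NOUN,CONJ}; 3:zaifei {ADV,CONJ}; 4:vakvei {ADV,NOUN}; 5:vakvei {ADV,NOUN}; 6:flaint {ADV,NOUN}.
There are 64 candidate sequences in total.
The sequences that satisfy every rule: ADV NOUN ADV ADV NOUN NOUN; ADV NOUN ADV NOUN ADV NOUN; ADV NOUN ADV NOUN NOUN ADV; ADV NOUN CONJ ADV ADV NOUN; ADV NOUN CONJ ADV NOUN ADV.
Count = 5.

5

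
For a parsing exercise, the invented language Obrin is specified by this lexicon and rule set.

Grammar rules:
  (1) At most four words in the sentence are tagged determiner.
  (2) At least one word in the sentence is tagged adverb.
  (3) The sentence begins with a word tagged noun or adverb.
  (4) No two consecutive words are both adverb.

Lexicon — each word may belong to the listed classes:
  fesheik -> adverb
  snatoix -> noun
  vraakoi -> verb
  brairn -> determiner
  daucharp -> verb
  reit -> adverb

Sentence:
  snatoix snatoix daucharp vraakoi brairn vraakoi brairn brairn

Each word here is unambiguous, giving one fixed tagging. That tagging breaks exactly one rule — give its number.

Fixed tagging: noun noun verb verb determiner verb determiner determiner.
Applying the rules: R1 pass, R2 fail, R3 pass, R4 pass.
Only rule 2 fails.

2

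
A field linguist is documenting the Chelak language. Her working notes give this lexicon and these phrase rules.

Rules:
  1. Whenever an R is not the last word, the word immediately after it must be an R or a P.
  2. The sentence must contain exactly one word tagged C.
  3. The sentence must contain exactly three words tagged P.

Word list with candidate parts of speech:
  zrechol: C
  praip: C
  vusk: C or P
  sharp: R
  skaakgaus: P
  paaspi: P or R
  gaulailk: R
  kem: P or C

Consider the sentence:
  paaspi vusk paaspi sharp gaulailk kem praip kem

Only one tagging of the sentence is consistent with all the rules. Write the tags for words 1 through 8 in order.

R P R R R P C P

Candidates per position — 1:paaspi {P,R}; 2:vusk {C,P}; 3:paaspi {P,R}; 4:sharp {R}; 5:gaulailk {R}; 6:kem {P,C}; 7:praip {C}; 8:kem {P,C}.
Position 2: tagging it C would leave rule 2 unsatisfiable, so it must be P.
Position 6: tagging it C would leave rule 1 unsatisfiable, so it must be P.
Position 8: tagging it C would leave rule 2 unsatisfiable, so it must be P.
Position 1: tagging it P would leave rule 3 unsatisfiable, so it must be R.
Position 3: tagging it P would leave rule 3 unsatisfiable, so it must be R.
The unique satisfying tagging is: R P R R R P C P.
Checking: rule 1 satisfied; rule 2 satisfied; rule 3 satisfied.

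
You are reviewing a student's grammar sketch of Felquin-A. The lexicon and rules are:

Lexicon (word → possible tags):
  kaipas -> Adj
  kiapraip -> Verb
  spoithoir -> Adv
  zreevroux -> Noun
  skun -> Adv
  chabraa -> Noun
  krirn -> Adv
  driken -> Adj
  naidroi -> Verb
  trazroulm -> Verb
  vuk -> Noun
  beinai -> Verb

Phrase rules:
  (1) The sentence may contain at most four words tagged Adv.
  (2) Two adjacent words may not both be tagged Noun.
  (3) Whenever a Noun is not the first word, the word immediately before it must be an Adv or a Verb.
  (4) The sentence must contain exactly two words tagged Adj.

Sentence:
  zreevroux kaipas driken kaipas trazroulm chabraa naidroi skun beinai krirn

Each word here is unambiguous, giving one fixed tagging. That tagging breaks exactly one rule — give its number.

4

Fixed tagging: Noun Adj Adj Adj Verb Noun Verb Adv Verb Adv.
Applying the rules: R1 holds, R2 holds, R3 holds, R4 violated.
Only rule 4 fails.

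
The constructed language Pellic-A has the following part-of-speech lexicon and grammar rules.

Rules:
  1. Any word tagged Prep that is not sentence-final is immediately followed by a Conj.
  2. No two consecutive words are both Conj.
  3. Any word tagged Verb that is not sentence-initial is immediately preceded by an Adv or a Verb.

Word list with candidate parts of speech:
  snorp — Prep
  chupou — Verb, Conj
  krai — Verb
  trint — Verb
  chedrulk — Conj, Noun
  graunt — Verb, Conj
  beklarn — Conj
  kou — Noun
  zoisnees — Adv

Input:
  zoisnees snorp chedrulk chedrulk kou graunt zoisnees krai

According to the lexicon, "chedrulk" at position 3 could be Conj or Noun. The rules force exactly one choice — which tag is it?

Candidates per position — 1:zoisnees {Adv}; 2:snorp {Prep}; 3:chedrulk {Conj,Noun}; 4:chedrulk {Conj,Noun}; 5:kou {Noun}; 6:graunt {Verb,Conj}; 7:zoisnees {Adv}; 8:krai {Verb}.
Word 3 cannot be Noun — rule 1 would then fail for every completion. It is Conj.
Word 4 cannot be Conj — rule 2 would then fail for every completion. It is Noun.
Word 6 cannot be Verb — rule 3 would then fail for every completion. It is Conj.
That leaves exactly one tagging: Adv Prep Conj Noun Noun Conj Adv Verb.
Rule-by-rule: rule 1 ok; rule 2 ok; rule 3 ok.

Conj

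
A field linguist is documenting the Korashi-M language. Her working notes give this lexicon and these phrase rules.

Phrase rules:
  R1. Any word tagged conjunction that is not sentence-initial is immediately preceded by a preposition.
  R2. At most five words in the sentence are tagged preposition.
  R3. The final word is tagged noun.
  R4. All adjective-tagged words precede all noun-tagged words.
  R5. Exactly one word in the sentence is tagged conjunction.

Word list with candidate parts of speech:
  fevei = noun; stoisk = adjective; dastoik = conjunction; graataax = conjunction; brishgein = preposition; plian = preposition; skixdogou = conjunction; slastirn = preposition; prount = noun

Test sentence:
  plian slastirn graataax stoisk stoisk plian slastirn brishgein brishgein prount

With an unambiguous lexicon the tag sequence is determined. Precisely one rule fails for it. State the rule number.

2

Fixed tagging: preposition preposition conjunction adjective adjective preposition preposition preposition preposition noun.
Applying the rules: R1 holds, R2 violated, R3 holds, R4 holds, R5 holds.
Only rule 2 fails.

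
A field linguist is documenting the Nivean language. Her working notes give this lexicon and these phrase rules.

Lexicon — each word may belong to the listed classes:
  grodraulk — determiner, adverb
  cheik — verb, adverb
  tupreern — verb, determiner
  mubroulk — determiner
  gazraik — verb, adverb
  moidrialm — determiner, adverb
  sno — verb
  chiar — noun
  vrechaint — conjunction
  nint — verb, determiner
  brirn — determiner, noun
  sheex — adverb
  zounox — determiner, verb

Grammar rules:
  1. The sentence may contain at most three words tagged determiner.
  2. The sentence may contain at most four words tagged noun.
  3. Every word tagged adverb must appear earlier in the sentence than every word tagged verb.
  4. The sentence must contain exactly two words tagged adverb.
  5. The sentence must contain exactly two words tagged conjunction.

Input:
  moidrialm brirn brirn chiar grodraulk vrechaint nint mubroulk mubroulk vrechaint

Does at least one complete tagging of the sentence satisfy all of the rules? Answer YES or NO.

YES

Candidates per position — 1:moidrialm {determiner,adverb}; 2:brirn {determiner,noun}; 3:brirn {determiner,noun}; 4:chiar {noun}; 5:grodraulk {determiner,adverb}; 6:vrechaint {conjunction}; 7:nint {verb,determiner}; 8:mubroulk {determiner}; 9:mubroulk {determiner}; 10:vrechaint {conjunction}.
One satisfying assignment: adverb noun determiner noun adverb conjunction verb determiner determiner conjunction.
Check: rule 1 ok; rule 2 ok; rule 3 ok; rule 4 ok; rule 5 ok.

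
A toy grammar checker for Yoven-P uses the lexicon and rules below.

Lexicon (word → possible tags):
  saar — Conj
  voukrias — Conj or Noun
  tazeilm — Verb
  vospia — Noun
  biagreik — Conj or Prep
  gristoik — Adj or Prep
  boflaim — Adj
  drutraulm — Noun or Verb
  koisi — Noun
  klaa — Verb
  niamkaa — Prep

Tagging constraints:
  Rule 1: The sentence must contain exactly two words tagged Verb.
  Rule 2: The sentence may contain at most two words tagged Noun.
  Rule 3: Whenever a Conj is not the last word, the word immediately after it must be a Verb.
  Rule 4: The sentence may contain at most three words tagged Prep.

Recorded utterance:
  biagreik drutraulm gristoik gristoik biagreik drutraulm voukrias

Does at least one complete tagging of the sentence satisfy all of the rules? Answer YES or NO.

YES

Candidates per position — 1:biagreik {Conj,Prep}; 2:drutraulm {Noun,Verb}; 3:gristoik {Adj,Prep}; 4:gristoik {Adj,Prep}; 5:biagreik {Conj,Prep}; 6:drutraulm {Noun,Verb}; 7:voukrias {Conj,Noun}.
One satisfying assignment: Conj Verb Prep Prep Conj Verb Noun.
Check: rule 1 ✓; rule 2 ✓; rule 3 ✓; rule 4 ✓.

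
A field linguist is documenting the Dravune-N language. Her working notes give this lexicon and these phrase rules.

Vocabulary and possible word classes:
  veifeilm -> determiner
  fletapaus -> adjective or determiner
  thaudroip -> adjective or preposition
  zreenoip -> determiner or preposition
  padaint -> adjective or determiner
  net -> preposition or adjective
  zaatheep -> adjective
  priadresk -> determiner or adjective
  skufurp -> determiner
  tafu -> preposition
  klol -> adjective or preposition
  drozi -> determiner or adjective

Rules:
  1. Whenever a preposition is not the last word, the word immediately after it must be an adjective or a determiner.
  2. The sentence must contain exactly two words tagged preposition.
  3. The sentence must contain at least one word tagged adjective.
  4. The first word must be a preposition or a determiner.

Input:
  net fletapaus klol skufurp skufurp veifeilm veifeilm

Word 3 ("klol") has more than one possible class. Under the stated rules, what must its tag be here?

preposition

Candidates per position — 1:net {preposition,adjective}; 2:fletapaus {adjective,determiner}; 3:klol {adjective,preposition}; 4:skufurp {determiner}; 5:skufurp {determiner}; 6:veifeilm {determiner}; 7:veifeilm {determiner}.
At position 1, choosing adjective makes rule 2 impossible to satisfy; hence preposition.
At position 3, choosing adjective makes rule 2 impossible to satisfy; hence preposition.
At position 2, choosing determiner makes rule 3 impossible to satisfy; hence adjective.
So the tagging must be: preposition adjective preposition determiner determiner determiner determiner.
Verifying each rule — rule 1 ok; rule 2 ok; rule 3 ok; rule 4 ok.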